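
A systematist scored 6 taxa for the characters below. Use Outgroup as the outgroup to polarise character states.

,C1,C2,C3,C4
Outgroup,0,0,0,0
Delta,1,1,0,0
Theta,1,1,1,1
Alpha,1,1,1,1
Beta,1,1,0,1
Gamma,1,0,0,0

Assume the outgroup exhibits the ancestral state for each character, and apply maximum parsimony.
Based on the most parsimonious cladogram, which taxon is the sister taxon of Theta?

Alpha

The outgroup has state '0' for every character, so '1' is the derived state throughout.
C1 (derived state '1') is shared by all ingroup taxa — unites the whole ingroup.
C2: derived state '1' in Alpha, Beta, Delta, and Theta only — synapomorphy for {Alpha, Beta, Delta, Theta}.
C3 (derived state '1') is shared by Alpha and Theta — a synapomorphy uniting that clade.
Only Alpha, Beta, and Theta show the derived state '1' for C4, supporting them as a clade.
Most parsimonious ingroup topology: ((Delta,((Theta,Alpha),Beta)),Gamma).
Theta and Alpha form a cherry on this tree, so they are sister taxa.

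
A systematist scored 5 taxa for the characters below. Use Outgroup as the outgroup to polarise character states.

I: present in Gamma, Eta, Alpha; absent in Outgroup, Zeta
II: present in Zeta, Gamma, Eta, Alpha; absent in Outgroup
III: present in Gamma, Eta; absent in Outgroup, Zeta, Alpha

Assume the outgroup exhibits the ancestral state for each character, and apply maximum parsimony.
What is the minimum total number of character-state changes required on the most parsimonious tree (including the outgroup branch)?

3

The outgroup has state 'absent' for every character, so 'present' is the derived state throughout.
I (derived state 'present') is shared by Alpha, Eta, and Gamma — a synapomorphy uniting that clade.
All ingroup taxa share the derived state 'present' for II; it defines the ingroup but does not resolve relationships within it.
III: derived state 'present' in Eta and Gamma only — synapomorphy for {Eta, Gamma}.
Most parsimonious ingroup topology: (Zeta,((Gamma,Eta),Alpha)).
Changes per character on this tree: I: 1; II: 1; III: 1.
Total = 3.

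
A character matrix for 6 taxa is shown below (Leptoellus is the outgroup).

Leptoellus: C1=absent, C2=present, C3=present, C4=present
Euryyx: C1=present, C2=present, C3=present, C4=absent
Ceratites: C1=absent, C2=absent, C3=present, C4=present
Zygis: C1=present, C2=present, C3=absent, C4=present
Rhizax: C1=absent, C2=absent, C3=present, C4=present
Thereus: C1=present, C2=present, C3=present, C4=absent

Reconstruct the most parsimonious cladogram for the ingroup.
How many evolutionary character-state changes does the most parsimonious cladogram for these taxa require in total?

Character polarity is set by the outgroup: the derived state is whichever differs from the outgroup's state, so for C2, C3, C4 the derived state is 'absent', and for the remaining characters it is 'present'.
C1: derived state 'present' in Euryyx, Thereus, and Zygis only — synapomorphy for {Euryyx, Thereus, Zygis}.
C2: derived state 'absent' in Ceratites and Rhizax only — synapomorphy for {Ceratites, Rhizax}.
C3 (derived state 'absent') is unique to Zygis (autapomorphy; uninformative for grouping).
C4: derived state 'absent' in Euryyx and Thereus only — synapomorphy for {Euryyx, Thereus}.
Most parsimonious ingroup topology: (((Euryyx,Thereus),Zygis),(Ceratites,Rhizax)).
Changes per character on this tree: C1: 1; C2: 1; C3: 1; C4: 1.
Total = 4.

4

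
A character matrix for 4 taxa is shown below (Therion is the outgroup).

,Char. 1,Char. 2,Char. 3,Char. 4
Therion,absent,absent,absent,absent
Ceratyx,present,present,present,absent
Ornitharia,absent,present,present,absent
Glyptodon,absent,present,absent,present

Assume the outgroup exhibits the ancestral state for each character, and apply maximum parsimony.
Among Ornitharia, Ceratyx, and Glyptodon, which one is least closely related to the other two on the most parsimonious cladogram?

Glyptodon

The outgroup has state 'absent' for every character, so 'present' is the derived state throughout.
Char. 1 (derived state 'present') is unique to Ceratyx (autapomorphy; uninformative for grouping).
All ingroup taxa share the derived state 'present' for Char. 2; it defines the ingroup but does not resolve relationships within it.
Char. 3 (derived state 'present') is shared by Ceratyx and Ornitharia — a synapomorphy uniting that clade.
Char. 4 (derived state 'present') is unique to Glyptodon (autapomorphy; uninformative for grouping).
Most parsimonious ingroup topology: ((Ceratyx,Ornitharia),Glyptodon).
Ornitharia and Ceratyx share a more recent common ancestor with each other than either does with Glyptodon, so Glyptodon is the least closely related of the three.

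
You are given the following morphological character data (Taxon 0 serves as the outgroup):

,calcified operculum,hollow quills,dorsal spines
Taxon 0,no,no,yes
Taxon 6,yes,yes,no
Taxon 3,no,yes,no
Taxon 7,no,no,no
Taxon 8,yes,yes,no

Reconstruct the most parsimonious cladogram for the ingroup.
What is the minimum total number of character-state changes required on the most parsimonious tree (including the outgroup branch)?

3

Character polarity is set by the outgroup: the derived state is whichever differs from the outgroup's state, so for dorsal spines the derived state is 'no', and for the remaining characters it is 'yes'.
calcified operculum (derived state 'yes') is shared by Taxon 6 and Taxon 8 — a synapomorphy uniting that clade.
hollow quills (derived state 'yes') is shared by Taxon 3, Taxon 6, and Taxon 8 — a synapomorphy uniting that clade.
All ingroup taxa share the derived state 'no' for dorsal spines; it defines the ingroup but does not resolve relationships within it.
Most parsimonious ingroup topology: (((Taxon 6,Taxon 8),Taxon 3),Taxon 7).
Changes per character on this tree: calcified operculum: 1; hollow quills: 1; dorsal spines: 1.
Total = 3.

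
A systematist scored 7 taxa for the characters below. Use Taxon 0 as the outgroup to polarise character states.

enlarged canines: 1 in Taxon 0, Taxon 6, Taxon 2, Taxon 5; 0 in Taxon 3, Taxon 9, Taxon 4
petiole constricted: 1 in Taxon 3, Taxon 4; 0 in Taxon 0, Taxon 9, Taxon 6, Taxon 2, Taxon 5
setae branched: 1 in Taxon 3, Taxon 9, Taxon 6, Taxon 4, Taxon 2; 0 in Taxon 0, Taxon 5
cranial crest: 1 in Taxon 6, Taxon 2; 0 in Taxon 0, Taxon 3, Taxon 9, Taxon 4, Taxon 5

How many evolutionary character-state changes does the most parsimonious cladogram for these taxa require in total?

Character polarity is set by the outgroup: the derived state is whichever differs from the outgroup's state, so for enlarged canines the derived state is '0', and for the remaining characters it is '1'.
enlarged canines (derived state '0') is shared by Taxon 3, Taxon 4, and Taxon 9 — a synapomorphy uniting that clade.
Only Taxon 3 and Taxon 4 show the derived state '1' for petiole constricted, supporting them as a clade.
setae branched: derived state '1' in Taxon 2, Taxon 3, Taxon 4, Taxon 6, and Taxon 9 only — synapomorphy for {Taxon 2, Taxon 3, Taxon 4, Taxon 6, Taxon 9}.
Only Taxon 2 and Taxon 6 show the derived state '1' for cranial crest, supporting them as a clade.
Most parsimonious ingroup topology: ((((Taxon 3,Taxon 4),Taxon 9),(Taxon 6,Taxon 2)),Taxon 5).
Changes per character on this tree: enlarged canines: 1; petiole constricted: 1; setae branched: 1; cranial crest: 1.
Total = 4.

4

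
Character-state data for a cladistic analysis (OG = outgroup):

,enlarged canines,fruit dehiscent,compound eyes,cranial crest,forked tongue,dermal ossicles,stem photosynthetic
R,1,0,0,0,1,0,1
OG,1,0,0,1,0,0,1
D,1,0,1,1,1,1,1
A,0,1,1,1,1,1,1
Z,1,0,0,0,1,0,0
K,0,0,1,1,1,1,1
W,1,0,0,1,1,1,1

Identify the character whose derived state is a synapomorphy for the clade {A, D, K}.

Character polarity is set by the outgroup: the derived state is whichever differs from the outgroup's state, so for enlarged canines, cranial crest, stem photosynthetic the derived state is '0', and for the remaining characters it is '1'.
Only A and K show the derived state '0' for enlarged canines, supporting them as a clade.
fruit dehiscent (derived state '1') is unique to A (autapomorphy; uninformative for grouping).
compound eyes: derived state '1' in A, D, and K only — synapomorphy for {A, D, K}.
cranial crest (derived state '0') is shared by R and Z — a synapomorphy uniting that clade.
forked tongue (derived state '1') is shared by all ingroup taxa — unites the whole ingroup.
dermal ossicles: derived state '1' in A, D, K, and W only — synapomorphy for {A, D, K, W}.
stem photosynthetic (derived state '0') is unique to Z (autapomorphy; uninformative for grouping).
Most parsimonious ingroup topology: ((W,((A,K),D)),(Z,R)).
The clade {A, D, K} is supported by compound eyes: its derived state '1' occurs in exactly those taxa and in no other taxon (including the outgroup).

compound eyes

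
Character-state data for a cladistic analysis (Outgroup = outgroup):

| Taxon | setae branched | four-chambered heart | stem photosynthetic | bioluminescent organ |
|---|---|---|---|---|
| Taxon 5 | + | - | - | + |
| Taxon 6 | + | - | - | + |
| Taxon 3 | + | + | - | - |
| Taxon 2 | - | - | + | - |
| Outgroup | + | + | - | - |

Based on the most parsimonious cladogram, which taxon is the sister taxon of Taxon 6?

Taxon 5

Character polarity is set by the outgroup: the derived state is whichever differs from the outgroup's state, so for setae branched, four-chambered heart the derived state is '-', and for the remaining characters it is '+'.
setae branched: derived state '-' in Taxon 2 only — an autapomorphy, so it tells us nothing about relationships among taxa.
four-chambered heart (derived state '-') is shared by Taxon 2, Taxon 5, and Taxon 6 — a synapomorphy uniting that clade.
stem photosynthetic (derived state '+') is unique to Taxon 2 (autapomorphy; uninformative for grouping).
bioluminescent organ: derived state '+' in Taxon 5 and Taxon 6 only — synapomorphy for {Taxon 5, Taxon 6}.
Most parsimonious ingroup topology: ((Taxon 2,(Taxon 5,Taxon 6)),Taxon 3).
Taxon 6 and Taxon 5 form a cherry on this tree, so they are sister taxa.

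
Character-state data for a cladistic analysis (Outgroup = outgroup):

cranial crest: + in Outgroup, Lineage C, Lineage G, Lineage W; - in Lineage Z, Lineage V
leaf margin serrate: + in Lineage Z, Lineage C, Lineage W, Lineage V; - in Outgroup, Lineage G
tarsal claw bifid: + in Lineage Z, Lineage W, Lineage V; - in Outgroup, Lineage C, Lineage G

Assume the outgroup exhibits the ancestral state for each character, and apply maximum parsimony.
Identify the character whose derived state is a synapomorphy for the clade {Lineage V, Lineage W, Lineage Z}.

Character polarity is set by the outgroup: the derived state is whichever differs from the outgroup's state, so for cranial crest the derived state is '-', and for the remaining characters it is '+'.
Only Lineage V and Lineage Z show the derived state '-' for cranial crest, supporting them as a clade.
leaf margin serrate (derived state '+') is shared by Lineage C, Lineage V, Lineage W, and Lineage Z — a synapomorphy uniting that clade.
tarsal claw bifid (derived state '+') is shared by Lineage V, Lineage W, and Lineage Z — a synapomorphy uniting that clade.
Most parsimonious ingroup topology: ((Lineage C,((Lineage Z,Lineage V),Lineage W)),Lineage G).
The clade {Lineage V, Lineage W, Lineage Z} is supported by tarsal claw bifid: its derived state '+' occurs in exactly those taxa and in no other taxon (including the outgroup).

tarsal claw bifid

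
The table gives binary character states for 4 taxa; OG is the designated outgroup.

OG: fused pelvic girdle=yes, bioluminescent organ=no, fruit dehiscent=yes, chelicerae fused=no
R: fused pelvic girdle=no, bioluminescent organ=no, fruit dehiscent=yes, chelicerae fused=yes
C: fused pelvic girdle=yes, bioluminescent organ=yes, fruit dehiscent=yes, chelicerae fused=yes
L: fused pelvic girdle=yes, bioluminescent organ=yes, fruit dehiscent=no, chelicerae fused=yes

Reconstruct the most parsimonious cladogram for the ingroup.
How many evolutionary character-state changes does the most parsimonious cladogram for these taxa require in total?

4

Character polarity is set by the outgroup: the derived state is whichever differs from the outgroup's state, so for fused pelvic girdle, fruit dehiscent the derived state is 'no', and for the remaining characters it is 'yes'.
fused pelvic girdle (derived state 'no') is unique to R (autapomorphy; uninformative for grouping).
Only C and L show the derived state 'yes' for bioluminescent organ, supporting them as a clade.
fruit dehiscent: derived state 'no' in L only — an autapomorphy, so it tells us nothing about relationships among taxa.
chelicerae fused (derived state 'yes') is shared by all ingroup taxa — unites the whole ingroup.
Most parsimonious ingroup topology: (R,(C,L)).
Changes per character on this tree: fused pelvic girdle: 1; bioluminescent organ: 1; fruit dehiscent: 1; chelicerae fused: 1.
Total = 4.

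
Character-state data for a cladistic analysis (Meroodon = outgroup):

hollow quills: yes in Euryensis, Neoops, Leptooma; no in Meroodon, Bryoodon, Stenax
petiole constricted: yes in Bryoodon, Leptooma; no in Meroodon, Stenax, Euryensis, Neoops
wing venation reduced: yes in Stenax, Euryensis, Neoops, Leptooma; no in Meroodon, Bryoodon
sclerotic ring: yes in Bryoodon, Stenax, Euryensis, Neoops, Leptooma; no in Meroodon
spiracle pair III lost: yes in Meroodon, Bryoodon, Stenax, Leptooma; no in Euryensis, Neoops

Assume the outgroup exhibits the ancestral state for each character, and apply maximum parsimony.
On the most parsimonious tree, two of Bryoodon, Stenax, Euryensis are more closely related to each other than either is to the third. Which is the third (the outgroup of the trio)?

Character polarity is set by the outgroup: the derived state is whichever differs from the outgroup's state, so for spiracle pair III lost the derived state is 'no', and for the remaining characters it is 'yes'.
Only Euryensis, Leptooma, and Neoops show the derived state 'yes' for hollow quills, supporting them as a clade.
petiole constricted (state 'yes') occurs in Bryoodon and Leptooma but conflicts with the nesting implied by the other characters — most parsimoniously interpreted as homoplasy.
wing venation reduced: derived state 'yes' in Euryensis, Leptooma, Neoops, and Stenax only — synapomorphy for {Euryensis, Leptooma, Neoops, Stenax}.
sclerotic ring (derived state 'yes') is shared by all ingroup taxa — unites the whole ingroup.
spiracle pair III lost (derived state 'no') is shared by Euryensis and Neoops — a synapomorphy uniting that clade.
Most parsimonious ingroup topology: (Bryoodon,(Stenax,((Euryensis,Neoops),Leptooma))).
Stenax and Euryensis share a more recent common ancestor with each other than either does with Bryoodon, so Bryoodon is the least closely related of the three.

Bryoodon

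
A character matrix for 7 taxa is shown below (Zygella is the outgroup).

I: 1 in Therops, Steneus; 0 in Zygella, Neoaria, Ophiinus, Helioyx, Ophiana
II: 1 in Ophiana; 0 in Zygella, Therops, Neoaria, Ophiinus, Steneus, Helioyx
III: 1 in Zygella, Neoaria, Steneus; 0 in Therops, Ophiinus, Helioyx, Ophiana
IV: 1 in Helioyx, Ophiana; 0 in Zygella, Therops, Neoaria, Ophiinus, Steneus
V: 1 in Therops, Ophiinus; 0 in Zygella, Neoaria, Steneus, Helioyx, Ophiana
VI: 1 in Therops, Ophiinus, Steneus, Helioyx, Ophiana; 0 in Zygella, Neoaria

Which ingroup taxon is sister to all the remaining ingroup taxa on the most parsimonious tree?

Character polarity is set by the outgroup: the derived state is whichever differs from the outgroup's state, so for III the derived state is '0', and for the remaining characters it is '1'.
I groups Steneus and Therops, which is incompatible with the clades supported by the remaining characters; treating it as convergent (homoplasy) costs fewer steps than any alternative tree.
II (derived state '1') is unique to Ophiana (autapomorphy; uninformative for grouping).
III: derived state '0' in Helioyx, Ophiana, Ophiinus, and Therops only — synapomorphy for {Helioyx, Ophiana, Ophiinus, Therops}.
IV: derived state '1' in Helioyx and Ophiana only — synapomorphy for {Helioyx, Ophiana}.
V (derived state '1') is shared by Ophiinus and Therops — a synapomorphy uniting that clade.
VI: derived state '1' in Helioyx, Ophiana, Ophiinus, Steneus, and Therops only — synapomorphy for {Helioyx, Ophiana, Ophiinus, Steneus, Therops}.
Most parsimonious ingroup topology: ((((Therops,Ophiinus),(Helioyx,Ophiana)),Steneus),Neoaria).
Neoaria is sister to the clade containing all other ingroup taxa, so it is the earliest-diverging (most basal) ingroup lineage.

Neoaria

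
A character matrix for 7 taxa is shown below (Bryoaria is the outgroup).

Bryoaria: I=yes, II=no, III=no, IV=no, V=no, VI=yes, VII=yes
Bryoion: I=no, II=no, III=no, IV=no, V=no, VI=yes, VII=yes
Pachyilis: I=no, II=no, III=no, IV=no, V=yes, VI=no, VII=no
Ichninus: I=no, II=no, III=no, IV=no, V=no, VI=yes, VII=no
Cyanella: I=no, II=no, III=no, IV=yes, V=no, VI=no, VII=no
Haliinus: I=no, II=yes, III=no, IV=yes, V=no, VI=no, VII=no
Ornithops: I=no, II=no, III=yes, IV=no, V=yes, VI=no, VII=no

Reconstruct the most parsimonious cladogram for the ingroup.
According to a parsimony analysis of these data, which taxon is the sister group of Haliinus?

Character polarity is set by the outgroup: the derived state is whichever differs from the outgroup's state, so for I, VI, VII the derived state is 'no', and for the remaining characters it is 'yes'.
I (derived state 'no') is shared by all ingroup taxa — unites the whole ingroup.
II: derived state 'yes' in Haliinus only — an autapomorphy, so it tells us nothing about relationships among taxa.
III (derived state 'yes') is unique to Ornithops (autapomorphy; uninformative for grouping).
IV: derived state 'yes' in Cyanella and Haliinus only — synapomorphy for {Cyanella, Haliinus}.
Only Ornithops and Pachyilis show the derived state 'yes' for V, supporting them as a clade.
VI (derived state 'no') is shared by Cyanella, Haliinus, Ornithops, and Pachyilis — a synapomorphy uniting that clade.
VII: derived state 'no' in Cyanella, Haliinus, Ichninus, Ornithops, and Pachyilis only — synapomorphy for {Cyanella, Haliinus, Ichninus, Ornithops, Pachyilis}.
Most parsimonious ingroup topology: (Bryoion,(((Pachyilis,Ornithops),(Cyanella,Haliinus)),Ichninus)).
Haliinus and Cyanella form a cherry on this tree, so they are sister taxa.

Cyanella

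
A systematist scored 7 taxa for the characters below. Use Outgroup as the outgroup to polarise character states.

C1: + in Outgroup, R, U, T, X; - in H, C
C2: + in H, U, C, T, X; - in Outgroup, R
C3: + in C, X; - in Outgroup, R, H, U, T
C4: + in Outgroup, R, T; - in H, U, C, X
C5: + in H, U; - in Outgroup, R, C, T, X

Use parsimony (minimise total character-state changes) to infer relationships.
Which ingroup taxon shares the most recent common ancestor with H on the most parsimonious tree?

U

Character polarity is set by the outgroup: the derived state is whichever differs from the outgroup's state, so for C1, C4 the derived state is '-', and for the remaining characters it is '+'.
C1 (state '-') occurs in C and H but conflicts with the nesting implied by the other characters — most parsimoniously interpreted as homoplasy.
C2: derived state '+' in C, H, T, U, and X only — synapomorphy for {C, H, T, U, X}.
Only C and X show the derived state '+' for C3, supporting them as a clade.
C4 (derived state '-') is shared by C, H, U, and X — a synapomorphy uniting that clade.
C5: derived state '+' in H and U only — synapomorphy for {H, U}.
Most parsimonious ingroup topology: (R,(((H,U),(C,X)),T)).
H and U form a cherry on this tree, so they are sister taxa.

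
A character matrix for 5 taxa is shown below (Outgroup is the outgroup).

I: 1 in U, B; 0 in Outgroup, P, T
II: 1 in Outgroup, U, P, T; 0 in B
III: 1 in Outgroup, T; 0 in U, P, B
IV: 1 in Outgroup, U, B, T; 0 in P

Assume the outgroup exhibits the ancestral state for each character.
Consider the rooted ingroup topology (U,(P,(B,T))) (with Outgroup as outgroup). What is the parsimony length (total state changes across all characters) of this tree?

6

Map each character onto (U,(P,(B,T))) (rooted by Outgroup) and count the minimum state changes it requires (Fitch parsimony):
I: 2; II: 1; III: 2; IV: 1.
Total tree length = 6.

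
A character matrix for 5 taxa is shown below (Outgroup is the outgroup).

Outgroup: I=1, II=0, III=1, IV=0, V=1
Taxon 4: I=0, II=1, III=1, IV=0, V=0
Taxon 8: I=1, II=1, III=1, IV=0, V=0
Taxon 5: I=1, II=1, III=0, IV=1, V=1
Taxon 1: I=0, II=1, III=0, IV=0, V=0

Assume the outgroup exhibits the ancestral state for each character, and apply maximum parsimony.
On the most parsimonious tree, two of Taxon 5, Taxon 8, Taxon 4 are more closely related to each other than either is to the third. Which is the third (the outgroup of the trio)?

Character polarity is set by the outgroup: the derived state is whichever differs from the outgroup's state, so for I, III, V the derived state is '0', and for the remaining characters it is '1'.
I: derived state '0' in Taxon 1 and Taxon 4 only — synapomorphy for {Taxon 1, Taxon 4}.
All ingroup taxa share the derived state '1' for II; it defines the ingroup but does not resolve relationships within it.
III groups Taxon 1 and Taxon 5, which is incompatible with the clades supported by the remaining characters; treating it as convergent (homoplasy) costs fewer steps than any alternative tree.
IV (derived state '1') is unique to Taxon 5 (autapomorphy; uninformative for grouping).
Only Taxon 1, Taxon 4, and Taxon 8 show the derived state '0' for V, supporting them as a clade.
Most parsimonious ingroup topology: (((Taxon 4,Taxon 1),Taxon 8),Taxon 5).
Taxon 8 and Taxon 4 share a more recent common ancestor with each other than either does with Taxon 5, so Taxon 5 is the least closely related of the three.

Taxon 5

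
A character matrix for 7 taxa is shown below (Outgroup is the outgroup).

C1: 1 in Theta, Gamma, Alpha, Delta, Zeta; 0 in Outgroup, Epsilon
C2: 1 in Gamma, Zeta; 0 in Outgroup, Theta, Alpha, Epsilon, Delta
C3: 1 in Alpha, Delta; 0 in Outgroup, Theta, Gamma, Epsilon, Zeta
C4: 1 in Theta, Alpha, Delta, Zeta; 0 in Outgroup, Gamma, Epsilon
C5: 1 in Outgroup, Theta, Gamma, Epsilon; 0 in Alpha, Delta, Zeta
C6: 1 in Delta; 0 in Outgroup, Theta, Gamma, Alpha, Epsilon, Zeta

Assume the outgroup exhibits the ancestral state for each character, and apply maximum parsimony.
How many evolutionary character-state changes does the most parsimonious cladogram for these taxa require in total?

Character polarity is set by the outgroup: the derived state is whichever differs from the outgroup's state, so for C5 the derived state is '0', and for the remaining characters it is '1'.
Only Alpha, Delta, Gamma, Theta, and Zeta show the derived state '1' for C1, supporting them as a clade.
C2 groups Gamma and Zeta, which is incompatible with the clades supported by the remaining characters; treating it as convergent (homoplasy) costs fewer steps than any alternative tree.
Only Alpha and Delta show the derived state '1' for C3, supporting them as a clade.
Only Alpha, Delta, Theta, and Zeta show the derived state '1' for C4, supporting them as a clade.
C5: derived state '0' in Alpha, Delta, and Zeta only — synapomorphy for {Alpha, Delta, Zeta}.
C6 (derived state '1') is unique to Delta (autapomorphy; uninformative for grouping).
Most parsimonious ingroup topology: (((Theta,((Alpha,Delta),Zeta)),Gamma),Epsilon).
Changes per character on this tree: C1: 1; C2: 2; C3: 1; C4: 1; C5: 1; C6: 1.
Total = 7.

7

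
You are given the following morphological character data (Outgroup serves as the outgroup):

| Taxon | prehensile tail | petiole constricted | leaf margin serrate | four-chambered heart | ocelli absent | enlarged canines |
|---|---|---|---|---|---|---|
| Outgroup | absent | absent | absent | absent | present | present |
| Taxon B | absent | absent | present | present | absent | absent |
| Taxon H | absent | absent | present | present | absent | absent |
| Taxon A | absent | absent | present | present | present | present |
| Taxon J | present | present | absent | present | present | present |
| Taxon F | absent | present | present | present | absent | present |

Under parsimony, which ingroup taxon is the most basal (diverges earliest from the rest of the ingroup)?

Character polarity is set by the outgroup: the derived state is whichever differs from the outgroup's state, so for ocelli absent, enlarged canines the derived state is 'absent', and for the remaining characters it is 'present'.
prehensile tail: derived state 'present' in Taxon J only — an autapomorphy, so it tells us nothing about relationships among taxa.
petiole constricted (state 'present') occurs in Taxon F and Taxon J but conflicts with the nesting implied by the other characters — most parsimoniously interpreted as homoplasy.
leaf margin serrate (derived state 'present') is shared by Taxon A, Taxon B, Taxon F, and Taxon H — a synapomorphy uniting that clade.
All ingroup taxa share the derived state 'present' for four-chambered heart; it defines the ingroup but does not resolve relationships within it.
Only Taxon B, Taxon F, and Taxon H show the derived state 'absent' for ocelli absent, supporting them as a clade.
enlarged canines (derived state 'absent') is shared by Taxon B and Taxon H — a synapomorphy uniting that clade.
Most parsimonious ingroup topology: ((((Taxon B,Taxon H),Taxon F),Taxon A),Taxon J).
Taxon J is sister to the clade containing all other ingroup taxa, so it is the earliest-diverging (most basal) ingroup lineage.

Taxon J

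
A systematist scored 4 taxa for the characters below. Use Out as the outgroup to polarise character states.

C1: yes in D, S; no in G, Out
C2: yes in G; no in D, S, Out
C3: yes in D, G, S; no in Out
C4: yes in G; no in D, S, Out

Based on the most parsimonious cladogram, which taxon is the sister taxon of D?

S

The outgroup has state 'no' for every character, so 'yes' is the derived state throughout.
C1 (derived state 'yes') is shared by D and S — a synapomorphy uniting that clade.
C2 (derived state 'yes') is unique to G (autapomorphy; uninformative for grouping).
All ingroup taxa share the derived state 'yes' for C3; it defines the ingroup but does not resolve relationships within it.
C4 (derived state 'yes') is unique to G (autapomorphy; uninformative for grouping).
Most parsimonious ingroup topology: ((D,S),G).
D and S form a cherry on this tree, so they are sister taxa.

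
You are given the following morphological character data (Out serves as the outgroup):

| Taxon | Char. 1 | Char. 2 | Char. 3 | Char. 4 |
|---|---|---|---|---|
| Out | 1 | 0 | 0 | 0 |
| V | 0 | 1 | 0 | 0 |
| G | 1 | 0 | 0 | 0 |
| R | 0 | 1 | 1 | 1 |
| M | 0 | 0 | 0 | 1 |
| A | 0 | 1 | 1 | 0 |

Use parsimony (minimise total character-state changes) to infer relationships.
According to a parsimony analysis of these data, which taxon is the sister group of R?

Character polarity is set by the outgroup: the derived state is whichever differs from the outgroup's state, so for Char. 1 the derived state is '0', and for the remaining characters it is '1'.
Char. 1: derived state '0' in A, M, R, and V only — synapomorphy for {A, M, R, V}.
Char. 2: derived state '1' in A, R, and V only — synapomorphy for {A, R, V}.
Char. 3: derived state '1' in A and R only — synapomorphy for {A, R}.
Char. 4 (state '1') occurs in M and R but conflicts with the nesting implied by the other characters — most parsimoniously interpreted as homoplasy.
Most parsimonious ingroup topology: (((V,(R,A)),M),G).
R and A form a cherry on this tree, so they are sister taxa.

A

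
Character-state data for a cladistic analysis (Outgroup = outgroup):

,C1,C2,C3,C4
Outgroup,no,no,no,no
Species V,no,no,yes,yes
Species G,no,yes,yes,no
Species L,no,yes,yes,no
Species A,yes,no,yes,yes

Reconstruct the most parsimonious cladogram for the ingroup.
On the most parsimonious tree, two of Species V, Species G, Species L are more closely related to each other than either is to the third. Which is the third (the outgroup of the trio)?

The outgroup has state 'no' for every character, so 'yes' is the derived state throughout.
C1: derived state 'yes' in Species A only — an autapomorphy, so it tells us nothing about relationships among taxa.
Only Species G and Species L show the derived state 'yes' for C2, supporting them as a clade.
C3 (derived state 'yes') is shared by all ingroup taxa — unites the whole ingroup.
C4: derived state 'yes' in Species A and Species V only — synapomorphy for {Species A, Species V}.
Most parsimonious ingroup topology: ((Species V,Species A),(Species G,Species L)).
Species L and Species G share a more recent common ancestor with each other than either does with Species V, so Species V is the least closely related of the three.

Species V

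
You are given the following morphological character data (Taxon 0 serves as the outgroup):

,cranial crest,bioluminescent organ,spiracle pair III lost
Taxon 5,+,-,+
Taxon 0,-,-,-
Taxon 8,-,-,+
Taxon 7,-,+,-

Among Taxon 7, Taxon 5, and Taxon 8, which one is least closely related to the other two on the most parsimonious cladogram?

The outgroup has state '-' for every character, so '+' is the derived state throughout.
cranial crest: derived state '+' in Taxon 5 only — an autapomorphy, so it tells us nothing about relationships among taxa.
bioluminescent organ (derived state '+') is unique to Taxon 7 (autapomorphy; uninformative for grouping).
Only Taxon 5 and Taxon 8 show the derived state '+' for spiracle pair III lost, supporting them as a clade.
Most parsimonious ingroup topology: ((Taxon 5,Taxon 8),Taxon 7).
Taxon 8 and Taxon 5 share a more recent common ancestor with each other than either does with Taxon 7, so Taxon 7 is the least closely related of the three.

Taxon 7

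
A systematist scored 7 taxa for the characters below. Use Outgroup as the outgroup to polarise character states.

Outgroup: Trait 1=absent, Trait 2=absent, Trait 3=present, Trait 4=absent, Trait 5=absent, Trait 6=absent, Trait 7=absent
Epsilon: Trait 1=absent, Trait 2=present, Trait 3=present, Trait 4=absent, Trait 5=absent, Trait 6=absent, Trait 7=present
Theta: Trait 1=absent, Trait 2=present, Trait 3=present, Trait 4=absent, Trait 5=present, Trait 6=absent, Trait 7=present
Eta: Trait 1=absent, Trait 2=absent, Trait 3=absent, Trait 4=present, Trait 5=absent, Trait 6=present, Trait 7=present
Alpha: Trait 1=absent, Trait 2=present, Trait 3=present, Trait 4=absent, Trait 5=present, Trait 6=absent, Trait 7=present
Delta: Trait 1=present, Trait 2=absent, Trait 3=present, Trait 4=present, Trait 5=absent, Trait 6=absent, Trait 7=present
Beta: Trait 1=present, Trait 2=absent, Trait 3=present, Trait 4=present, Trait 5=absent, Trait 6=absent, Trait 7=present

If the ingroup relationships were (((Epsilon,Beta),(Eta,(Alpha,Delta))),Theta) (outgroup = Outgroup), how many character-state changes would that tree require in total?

Map each character onto (((Epsilon,Beta),(Eta,(Alpha,Delta))),Theta) (rooted by Outgroup) and count the minimum state changes it requires (Fitch parsimony):
Trait 1: 2; Trait 2: 3; Trait 3: 1; Trait 4: 3; Trait 5: 2; Trait 6: 1; Trait 7: 1.
Total tree length = 13.

13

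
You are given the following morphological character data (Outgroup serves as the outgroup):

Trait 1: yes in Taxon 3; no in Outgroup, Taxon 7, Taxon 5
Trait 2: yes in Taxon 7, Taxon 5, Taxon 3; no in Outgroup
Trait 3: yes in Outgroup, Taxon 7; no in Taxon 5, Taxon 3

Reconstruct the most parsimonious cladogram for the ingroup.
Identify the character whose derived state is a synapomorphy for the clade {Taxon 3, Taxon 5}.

Trait 3

Character polarity is set by the outgroup: the derived state is whichever differs from the outgroup's state, so for Trait 3 the derived state is 'no', and for the remaining characters it is 'yes'.
Trait 1: derived state 'yes' in Taxon 3 only — an autapomorphy, so it tells us nothing about relationships among taxa.
All ingroup taxa share the derived state 'yes' for Trait 2; it defines the ingroup but does not resolve relationships within it.
Trait 3 (derived state 'no') is shared by Taxon 3 and Taxon 5 — a synapomorphy uniting that clade.
Most parsimonious ingroup topology: (Taxon 7,(Taxon 5,Taxon 3)).
The clade {Taxon 3, Taxon 5} is supported by Trait 3: its derived state 'no' occurs in exactly those taxa and in no other taxon (including the outgroup).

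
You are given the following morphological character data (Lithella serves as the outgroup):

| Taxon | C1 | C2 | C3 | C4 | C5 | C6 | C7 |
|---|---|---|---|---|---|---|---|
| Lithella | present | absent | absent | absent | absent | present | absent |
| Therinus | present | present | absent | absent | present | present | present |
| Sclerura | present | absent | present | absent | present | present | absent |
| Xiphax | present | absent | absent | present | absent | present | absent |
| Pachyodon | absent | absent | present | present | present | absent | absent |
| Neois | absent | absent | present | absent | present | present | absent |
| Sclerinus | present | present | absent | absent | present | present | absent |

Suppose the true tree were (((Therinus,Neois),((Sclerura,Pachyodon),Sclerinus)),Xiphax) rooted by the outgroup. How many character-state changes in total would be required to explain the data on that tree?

Map each character onto (((Therinus,Neois),((Sclerura,Pachyodon),Sclerinus)),Xiphax) (rooted by Lithella) and count the minimum state changes it requires (Fitch parsimony):
C1: 2; C2: 2; C3: 2; C4: 2; C5: 1; C6: 1; C7: 1.
Total tree length = 11.

11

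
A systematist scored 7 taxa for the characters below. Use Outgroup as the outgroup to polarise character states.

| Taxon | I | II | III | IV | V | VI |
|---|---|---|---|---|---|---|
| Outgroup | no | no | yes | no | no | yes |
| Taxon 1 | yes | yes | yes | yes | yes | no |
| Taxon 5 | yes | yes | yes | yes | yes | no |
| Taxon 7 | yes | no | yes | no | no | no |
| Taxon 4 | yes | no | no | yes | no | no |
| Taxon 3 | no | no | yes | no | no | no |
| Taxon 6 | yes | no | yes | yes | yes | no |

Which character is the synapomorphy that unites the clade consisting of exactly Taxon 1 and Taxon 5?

Character polarity is set by the outgroup: the derived state is whichever differs from the outgroup's state, so for III, VI the derived state is 'no', and for the remaining characters it is 'yes'.
I: derived state 'yes' in Taxon 1, Taxon 4, Taxon 5, Taxon 6, and Taxon 7 only — synapomorphy for {Taxon 1, Taxon 4, Taxon 5, Taxon 6, Taxon 7}.
Only Taxon 1 and Taxon 5 show the derived state 'yes' for II, supporting them as a clade.
III: derived state 'no' in Taxon 4 only — an autapomorphy, so it tells us nothing about relationships among taxa.
IV: derived state 'yes' in Taxon 1, Taxon 4, Taxon 5, and Taxon 6 only — synapomorphy for {Taxon 1, Taxon 4, Taxon 5, Taxon 6}.
V: derived state 'yes' in Taxon 1, Taxon 5, and Taxon 6 only — synapomorphy for {Taxon 1, Taxon 5, Taxon 6}.
VI (derived state 'no') is shared by all ingroup taxa — unites the whole ingroup.
Most parsimonious ingroup topology: (((((Taxon 1,Taxon 5),Taxon 6),Taxon 4),Taxon 7),Taxon 3).
The clade {Taxon 1, Taxon 5} is supported by II: its derived state 'yes' occurs in exactly those taxa and in no other taxon (including the outgroup).

II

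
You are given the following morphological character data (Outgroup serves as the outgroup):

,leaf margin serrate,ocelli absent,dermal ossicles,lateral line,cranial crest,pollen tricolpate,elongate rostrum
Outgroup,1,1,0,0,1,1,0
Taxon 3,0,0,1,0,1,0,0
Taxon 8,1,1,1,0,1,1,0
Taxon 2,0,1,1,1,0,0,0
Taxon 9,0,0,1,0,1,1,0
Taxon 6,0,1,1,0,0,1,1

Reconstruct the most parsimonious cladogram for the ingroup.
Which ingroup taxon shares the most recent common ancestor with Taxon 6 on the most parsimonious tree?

Taxon 2

Character polarity is set by the outgroup: the derived state is whichever differs from the outgroup's state, so for leaf margin serrate, ocelli absent, cranial crest, pollen tricolpate the derived state is '0', and for the remaining characters it is '1'.
Only Taxon 2, Taxon 3, Taxon 6, and Taxon 9 show the derived state '0' for leaf margin serrate, supporting them as a clade.
Only Taxon 3 and Taxon 9 show the derived state '0' for ocelli absent, supporting them as a clade.
dermal ossicles (derived state '1') is shared by all ingroup taxa — unites the whole ingroup.
lateral line (derived state '1') is unique to Taxon 2 (autapomorphy; uninformative for grouping).
cranial crest: derived state '0' in Taxon 2 and Taxon 6 only — synapomorphy for {Taxon 2, Taxon 6}.
pollen tricolpate groups Taxon 2 and Taxon 3, which is incompatible with the clades supported by the remaining characters; treating it as convergent (homoplasy) costs fewer steps than any alternative tree.
elongate rostrum (derived state '1') is unique to Taxon 6 (autapomorphy; uninformative for grouping).
Most parsimonious ingroup topology: (((Taxon 3,Taxon 9),(Taxon 2,Taxon 6)),Taxon 8).
Taxon 6 and Taxon 2 form a cherry on this tree, so they are sister taxa.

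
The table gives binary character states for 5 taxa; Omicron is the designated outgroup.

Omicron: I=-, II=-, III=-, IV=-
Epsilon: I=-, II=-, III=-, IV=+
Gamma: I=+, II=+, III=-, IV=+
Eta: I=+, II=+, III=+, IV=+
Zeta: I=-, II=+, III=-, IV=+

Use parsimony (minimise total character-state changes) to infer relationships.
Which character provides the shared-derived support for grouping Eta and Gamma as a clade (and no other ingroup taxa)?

The outgroup has state '-' for every character, so '+' is the derived state throughout.
I: derived state '+' in Eta and Gamma only — synapomorphy for {Eta, Gamma}.
II: derived state '+' in Eta, Gamma, and Zeta only — synapomorphy for {Eta, Gamma, Zeta}.
III: derived state '+' in Eta only — an autapomorphy, so it tells us nothing about relationships among taxa.
IV (derived state '+') is shared by all ingroup taxa — unites the whole ingroup.
Most parsimonious ingroup topology: (Epsilon,((Gamma,Eta),Zeta)).
The clade {Eta, Gamma} is supported by I: its derived state '+' occurs in exactly those taxa and in no other taxon (including the outgroup).

I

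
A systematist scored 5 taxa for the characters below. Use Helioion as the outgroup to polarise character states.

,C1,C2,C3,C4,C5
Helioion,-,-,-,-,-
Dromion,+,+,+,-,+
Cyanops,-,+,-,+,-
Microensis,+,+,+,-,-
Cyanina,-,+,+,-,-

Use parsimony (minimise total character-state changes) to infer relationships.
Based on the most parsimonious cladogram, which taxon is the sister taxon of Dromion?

Microensis

The outgroup has state '-' for every character, so '+' is the derived state throughout.
C1: derived state '+' in Dromion and Microensis only — synapomorphy for {Dromion, Microensis}.
All ingroup taxa share the derived state '+' for C2; it defines the ingroup but does not resolve relationships within it.
Only Cyanina, Dromion, and Microensis show the derived state '+' for C3, supporting them as a clade.
C4: derived state '+' in Cyanops only — an autapomorphy, so it tells us nothing about relationships among taxa.
C5 (derived state '+') is unique to Dromion (autapomorphy; uninformative for grouping).
Most parsimonious ingroup topology: (((Dromion,Microensis),Cyanina),Cyanops).
Dromion and Microensis form a cherry on this tree, so they are sister taxa.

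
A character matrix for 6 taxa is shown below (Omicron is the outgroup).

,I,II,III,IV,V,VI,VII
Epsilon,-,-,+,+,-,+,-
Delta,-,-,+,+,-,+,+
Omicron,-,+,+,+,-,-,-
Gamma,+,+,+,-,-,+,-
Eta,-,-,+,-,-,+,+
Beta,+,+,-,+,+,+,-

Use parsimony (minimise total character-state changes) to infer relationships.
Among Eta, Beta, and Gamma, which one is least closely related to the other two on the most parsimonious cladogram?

Eta

Character polarity is set by the outgroup: the derived state is whichever differs from the outgroup's state, so for II, III, IV the derived state is '-', and for the remaining characters it is '+'.
Only Beta and Gamma show the derived state '+' for I, supporting them as a clade.
Only Delta, Epsilon, and Eta show the derived state '-' for II, supporting them as a clade.
III: derived state '-' in Beta only — an autapomorphy, so it tells us nothing about relationships among taxa.
IV (state '-') occurs in Eta and Gamma but conflicts with the nesting implied by the other characters — most parsimoniously interpreted as homoplasy.
V (derived state '+') is unique to Beta (autapomorphy; uninformative for grouping).
All ingroup taxa share the derived state '+' for VI; it defines the ingroup but does not resolve relationships within it.
VII (derived state '+') is shared by Delta and Eta — a synapomorphy uniting that clade.
Most parsimonious ingroup topology: ((Gamma,Beta),((Delta,Eta),Epsilon)).
Gamma and Beta share a more recent common ancestor with each other than either does with Eta, so Eta is the least closely related of the three.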